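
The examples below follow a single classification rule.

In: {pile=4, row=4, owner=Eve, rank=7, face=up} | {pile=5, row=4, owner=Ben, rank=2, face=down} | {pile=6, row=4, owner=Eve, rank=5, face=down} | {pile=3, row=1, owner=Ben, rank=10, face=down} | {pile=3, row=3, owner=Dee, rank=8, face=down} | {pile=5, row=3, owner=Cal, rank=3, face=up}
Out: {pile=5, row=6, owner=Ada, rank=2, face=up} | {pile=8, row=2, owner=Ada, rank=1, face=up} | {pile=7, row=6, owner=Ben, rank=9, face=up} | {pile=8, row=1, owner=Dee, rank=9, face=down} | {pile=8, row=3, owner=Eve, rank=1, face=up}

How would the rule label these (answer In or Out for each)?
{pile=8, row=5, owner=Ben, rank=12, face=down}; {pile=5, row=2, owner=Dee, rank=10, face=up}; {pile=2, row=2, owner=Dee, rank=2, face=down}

All 'In' examples share one property — row ≤ 4 AND pile ≤ 6 — and every 'Out' example lacks it.
{pile=8, row=5, owner=Ben, rank=12, face=down} — row = 5, pile = 8, hence Out.
{pile=5, row=2, owner=Dee, rank=10, face=up} — row = 2, pile = 5, hence In.
{pile=2, row=2, owner=Dee, rank=2, face=down} — row = 2, pile = 2, hence In.

Out, In, In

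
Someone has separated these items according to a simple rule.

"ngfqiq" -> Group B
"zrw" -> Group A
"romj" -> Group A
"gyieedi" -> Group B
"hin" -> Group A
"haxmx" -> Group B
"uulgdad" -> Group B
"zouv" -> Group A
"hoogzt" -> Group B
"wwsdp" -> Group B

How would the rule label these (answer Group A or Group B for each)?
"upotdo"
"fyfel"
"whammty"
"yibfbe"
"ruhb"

Group B, Group B, Group B, Group B, Group A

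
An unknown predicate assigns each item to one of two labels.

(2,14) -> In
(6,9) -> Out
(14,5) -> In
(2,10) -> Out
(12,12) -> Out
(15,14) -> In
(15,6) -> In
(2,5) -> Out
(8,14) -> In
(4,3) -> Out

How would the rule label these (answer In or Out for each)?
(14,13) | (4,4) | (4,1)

In, Out, Out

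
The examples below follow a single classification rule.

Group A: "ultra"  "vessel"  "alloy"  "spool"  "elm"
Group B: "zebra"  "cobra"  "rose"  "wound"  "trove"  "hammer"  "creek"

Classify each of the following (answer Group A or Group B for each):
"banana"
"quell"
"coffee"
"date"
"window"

Group B, Group A, Group B, Group B, Group B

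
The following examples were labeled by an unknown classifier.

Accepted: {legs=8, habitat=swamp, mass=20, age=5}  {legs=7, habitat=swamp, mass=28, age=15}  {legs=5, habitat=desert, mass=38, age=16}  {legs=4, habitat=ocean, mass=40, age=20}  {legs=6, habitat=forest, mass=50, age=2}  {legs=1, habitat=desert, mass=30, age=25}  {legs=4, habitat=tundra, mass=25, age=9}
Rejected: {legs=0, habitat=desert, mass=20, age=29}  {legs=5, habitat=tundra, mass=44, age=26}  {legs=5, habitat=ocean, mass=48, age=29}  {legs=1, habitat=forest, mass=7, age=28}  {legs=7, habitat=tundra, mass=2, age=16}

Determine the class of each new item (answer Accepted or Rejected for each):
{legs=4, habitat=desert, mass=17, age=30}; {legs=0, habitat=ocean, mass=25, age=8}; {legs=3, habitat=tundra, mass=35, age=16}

Rejected, Accepted, Accepted

The rule appears to be: mass ≥ 7 AND age ≤ 25.
{legs=4, habitat=desert, mass=17, age=30} — mass = 17, age = 30, hence Rejected. {legs=0, habitat=ocean, mass=25, age=8} — mass = 25, age = 8, hence Accepted. {legs=3, habitat=tundra, mass=35, age=16} — mass = 35, age = 16, hence Accepted.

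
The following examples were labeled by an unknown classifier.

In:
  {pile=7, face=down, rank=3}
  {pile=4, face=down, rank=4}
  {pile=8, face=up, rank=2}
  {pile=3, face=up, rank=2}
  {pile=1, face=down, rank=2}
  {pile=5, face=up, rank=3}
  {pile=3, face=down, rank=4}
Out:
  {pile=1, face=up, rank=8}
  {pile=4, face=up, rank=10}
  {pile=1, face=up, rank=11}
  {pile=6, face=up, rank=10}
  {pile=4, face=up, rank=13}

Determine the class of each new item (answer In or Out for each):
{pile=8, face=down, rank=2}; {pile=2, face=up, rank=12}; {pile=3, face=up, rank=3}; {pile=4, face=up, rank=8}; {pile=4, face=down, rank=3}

In, Out, In, Out, In

The simplest hypothesis consistent with all the labels is: rank ≤ 4.
{pile=8, face=down, rank=2}: rank = 2 — meets the rule, so In.
{pile=2, face=up, rank=12}: rank = 12 — doesn't qualify, so Out.
{pile=3, face=up, rank=3}: rank = 3 — meets the rule, so In.
{pile=4, face=up, rank=8}: rank = 8 — doesn't qualify, so Out.
{pile=4, face=down, rank=3}: rank = 3 — meets the rule, so In.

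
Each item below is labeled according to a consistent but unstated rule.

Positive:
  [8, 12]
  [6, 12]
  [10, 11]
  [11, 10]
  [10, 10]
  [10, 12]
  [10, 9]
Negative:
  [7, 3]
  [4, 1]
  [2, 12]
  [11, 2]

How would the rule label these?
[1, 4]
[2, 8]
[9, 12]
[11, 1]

The rule appears to be: sum ≥ 18.
[1, 4] — 1+4 = 5, hence Negative. [2, 8] — 2+8 = 10, hence Negative. [9, 12] — 9+12 = 21, hence Positive. [11, 1] — 11+1 = 12, hence Negative.

Negative, Negative, Positive, Negative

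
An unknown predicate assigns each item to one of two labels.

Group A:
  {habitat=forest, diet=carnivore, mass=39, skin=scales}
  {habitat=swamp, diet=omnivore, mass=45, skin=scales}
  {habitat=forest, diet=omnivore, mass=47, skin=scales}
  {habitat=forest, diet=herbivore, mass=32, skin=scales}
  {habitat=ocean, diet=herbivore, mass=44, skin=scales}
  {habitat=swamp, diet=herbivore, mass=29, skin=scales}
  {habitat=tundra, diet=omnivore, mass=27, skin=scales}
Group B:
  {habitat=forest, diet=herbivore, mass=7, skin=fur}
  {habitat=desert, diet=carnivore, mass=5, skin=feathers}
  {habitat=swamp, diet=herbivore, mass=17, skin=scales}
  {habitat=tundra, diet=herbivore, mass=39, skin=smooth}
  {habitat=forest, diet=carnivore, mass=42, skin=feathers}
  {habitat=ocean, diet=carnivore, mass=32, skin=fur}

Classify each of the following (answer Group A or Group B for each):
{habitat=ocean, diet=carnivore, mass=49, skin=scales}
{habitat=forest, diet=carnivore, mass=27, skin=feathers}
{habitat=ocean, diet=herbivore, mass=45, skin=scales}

Rule: skin is scales AND mass ≥ 27. This holds for each 'Group A' example and fails for each 'Group B' one.
Group A: {habitat=ocean, diet=carnivore, mass=49, skin=scales}, since skin is scales, mass = 49.
Group B: {habitat=forest, diet=carnivore, mass=27, skin=feathers}, since skin is feathers, mass = 27.
Group A: {habitat=ocean, diet=herbivore, mass=45, skin=scales}, since skin is scales, mass = 45.

Group A, Group B, Group A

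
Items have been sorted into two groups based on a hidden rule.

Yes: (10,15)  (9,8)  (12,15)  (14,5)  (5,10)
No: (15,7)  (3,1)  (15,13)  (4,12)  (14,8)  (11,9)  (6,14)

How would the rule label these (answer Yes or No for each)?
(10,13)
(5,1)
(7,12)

All 'Yes' examples share one property — sum is odd — and every 'No' example lacks it.
(10,13) — 10+13 = 23, hence Yes. (5,1) — 5+1 = 6, hence No. (7,12) — 7+12 = 19, hence Yes.

Yes, No, Yes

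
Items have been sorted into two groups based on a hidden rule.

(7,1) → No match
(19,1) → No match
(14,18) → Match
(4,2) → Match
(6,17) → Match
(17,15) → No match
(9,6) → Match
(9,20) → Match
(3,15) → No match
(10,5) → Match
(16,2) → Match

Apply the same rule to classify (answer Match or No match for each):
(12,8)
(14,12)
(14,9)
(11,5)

Match, Match, Match, No match

The common property of the 'Match' items is: product is even. No 'No match' item has it.
Match: (12,8), since 12·8 = 96.
Match: (14,12), since 14·12 = 168.
Match: (14,9), since 14·9 = 126.
No match: (11,5), since 11·5 = 55.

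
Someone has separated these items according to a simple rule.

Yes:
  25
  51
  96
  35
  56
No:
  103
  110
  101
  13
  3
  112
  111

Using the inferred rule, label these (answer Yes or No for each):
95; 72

The distinguishing property — digit sum ≥ 5 — holds for all the 'Yes' cases and none of the 'No' cases.
95: Yes (digit sum 9+5 = 14). 72: Yes (digit sum 7+2 = 9).

Yes, Yes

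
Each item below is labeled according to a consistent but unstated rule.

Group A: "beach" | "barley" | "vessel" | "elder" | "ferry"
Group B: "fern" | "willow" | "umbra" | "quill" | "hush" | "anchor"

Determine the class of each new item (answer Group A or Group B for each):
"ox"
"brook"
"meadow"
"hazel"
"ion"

The pattern is that an item is 'Group A' exactly when: length ≥ 5 AND contains 'e'.
"ox" → length 2, no 'e' → Group B.
"brook" → length 5, no 'e' → Group B.
"meadow" → length 6, has 'e' → Group A.
"hazel" → length 5, has 'e' → Group A.
"ion" → length 3, no 'e' → Group B.

Group B, Group B, Group A, Group A, Group B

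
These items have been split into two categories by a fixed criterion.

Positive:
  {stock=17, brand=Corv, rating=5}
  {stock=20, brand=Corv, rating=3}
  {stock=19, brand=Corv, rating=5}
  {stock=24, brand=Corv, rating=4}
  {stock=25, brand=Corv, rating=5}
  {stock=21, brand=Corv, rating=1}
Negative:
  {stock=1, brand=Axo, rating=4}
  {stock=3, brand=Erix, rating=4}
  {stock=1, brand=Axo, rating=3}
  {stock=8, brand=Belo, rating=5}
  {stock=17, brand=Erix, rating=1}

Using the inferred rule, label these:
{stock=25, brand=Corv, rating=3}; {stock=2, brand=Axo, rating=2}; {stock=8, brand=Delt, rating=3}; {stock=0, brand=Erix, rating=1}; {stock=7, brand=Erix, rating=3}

Positive, Negative, Negative, Negative, Negative

Looking at the examples, the only property every 'Positive' case has and every 'Negative' case lacks is: brand is Corv.
{stock=25, brand=Corv, rating=3} → brand is Corv → Positive. {stock=2, brand=Axo, rating=2} → brand is Axo → Negative. {stock=8, brand=Delt, rating=3} → brand is Delt → Negative. {stock=0, brand=Erix, rating=1} → brand is Erix → Negative. {stock=7, brand=Erix, rating=3} → brand is Erix → Negative.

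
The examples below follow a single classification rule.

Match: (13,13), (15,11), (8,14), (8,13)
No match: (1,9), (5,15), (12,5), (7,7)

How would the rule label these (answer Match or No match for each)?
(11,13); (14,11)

Match, Match

One predicate separates the groups cleanly: sum ≥ 21.
Match: (11,13), since 11+13 = 24.
Match: (14,11), since 14+11 = 25.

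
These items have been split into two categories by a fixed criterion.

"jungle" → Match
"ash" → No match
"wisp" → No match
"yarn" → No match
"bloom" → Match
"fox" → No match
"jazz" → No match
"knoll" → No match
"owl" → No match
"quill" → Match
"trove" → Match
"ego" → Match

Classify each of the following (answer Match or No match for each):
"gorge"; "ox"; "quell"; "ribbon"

All 'Match' examples share one property — has ≥ 2 vowels — and every 'No match' example lacks it.
Match: "gorge", since 2 vowels. No match: "ox", since 1 vowel. Match: "quell", since 2 vowels. Match: "ribbon", since 2 vowels.

Match, No match, Match, Match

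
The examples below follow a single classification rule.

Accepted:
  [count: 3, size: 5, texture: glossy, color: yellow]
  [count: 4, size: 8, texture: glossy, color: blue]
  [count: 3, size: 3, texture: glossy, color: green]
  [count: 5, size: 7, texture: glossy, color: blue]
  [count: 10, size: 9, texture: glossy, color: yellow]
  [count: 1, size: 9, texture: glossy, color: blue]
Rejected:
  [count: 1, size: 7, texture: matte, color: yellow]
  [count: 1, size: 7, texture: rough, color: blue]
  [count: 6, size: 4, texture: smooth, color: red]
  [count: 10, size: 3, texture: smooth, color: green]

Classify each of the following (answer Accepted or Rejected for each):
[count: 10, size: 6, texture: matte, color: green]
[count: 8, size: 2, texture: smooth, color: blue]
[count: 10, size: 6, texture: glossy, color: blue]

Rejected, Rejected, Accepted

The classifier is using: texture is glossy.
Rejected: [count: 10, size: 6, texture: matte, color: green], since texture is matte.
Rejected: [count: 8, size: 2, texture: smooth, color: blue], since texture is smooth.
Accepted: [count: 10, size: 6, texture: glossy, color: blue], since texture is glossy.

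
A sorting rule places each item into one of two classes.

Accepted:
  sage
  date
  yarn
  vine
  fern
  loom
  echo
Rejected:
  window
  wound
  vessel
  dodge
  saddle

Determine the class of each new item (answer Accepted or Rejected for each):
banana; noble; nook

A rule that fits every label: length 4 — true of each 'Accepted' example, false of each 'Rejected' one.
Rejected: banana, since length 6. Rejected: noble, since length 5. Accepted: nook, since length 4.

Rejected, Rejected, Accepted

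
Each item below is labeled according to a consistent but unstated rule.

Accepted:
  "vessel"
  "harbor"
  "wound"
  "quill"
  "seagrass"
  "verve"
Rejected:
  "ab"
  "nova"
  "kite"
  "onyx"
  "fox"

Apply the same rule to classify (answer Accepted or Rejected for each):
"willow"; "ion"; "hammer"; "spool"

Accepted, Rejected, Accepted, Accepted

All 'Accepted' examples share one property — length ≥ 5 — and every 'Rejected' example lacks it.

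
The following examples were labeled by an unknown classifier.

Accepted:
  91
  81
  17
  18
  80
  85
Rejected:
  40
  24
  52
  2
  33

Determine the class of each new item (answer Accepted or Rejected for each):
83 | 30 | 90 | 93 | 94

'Accepted' ⟺ digit sum ≥ 8.
83: digit sum 8+3 = 11 — has this property, so Accepted.
30: digit sum 3+0 = 3 — does not pass, so Rejected.
90: digit sum 9+0 = 9 — has this property, so Accepted.
93: digit sum 9+3 = 12 — has this property, so Accepted.
94: digit sum 9+4 = 13 — has this property, so Accepted.

Accepted, Rejected, Accepted, Accepted, Accepted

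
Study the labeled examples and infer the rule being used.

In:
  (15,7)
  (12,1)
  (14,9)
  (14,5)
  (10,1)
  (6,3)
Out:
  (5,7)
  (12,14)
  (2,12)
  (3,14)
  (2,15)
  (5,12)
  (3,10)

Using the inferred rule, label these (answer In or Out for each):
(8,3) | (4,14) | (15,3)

All 'In' examples share one property — first > second — and every 'Out' example lacks it.
(8,3) → 8 > 3 → In.
(4,14) → 4 < 14 → Out.
(15,3) → 15 > 3 → In.

In, Out, In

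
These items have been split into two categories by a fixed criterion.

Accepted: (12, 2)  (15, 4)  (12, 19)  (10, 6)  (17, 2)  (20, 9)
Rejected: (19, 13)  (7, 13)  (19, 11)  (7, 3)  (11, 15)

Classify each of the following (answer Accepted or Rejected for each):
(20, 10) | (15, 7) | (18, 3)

The pattern is that an item is 'Accepted' exactly when: product is even.
(20, 10): 20·10 = 200 — meets the rule, so Accepted. (15, 7): 15·7 = 105 — fails this test, so Rejected. (18, 3): 18·3 = 54 — meets the rule, so Accepted.

Accepted, Rejected, Accepted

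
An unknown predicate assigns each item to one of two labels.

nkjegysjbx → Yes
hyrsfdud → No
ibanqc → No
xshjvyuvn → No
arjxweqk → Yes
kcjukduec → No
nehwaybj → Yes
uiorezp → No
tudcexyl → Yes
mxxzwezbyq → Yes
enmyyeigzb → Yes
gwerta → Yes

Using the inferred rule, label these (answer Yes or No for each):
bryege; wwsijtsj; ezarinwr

The pattern is that an item is 'Yes' exactly when: even length AND contains 'e'.

Yes, No, Yes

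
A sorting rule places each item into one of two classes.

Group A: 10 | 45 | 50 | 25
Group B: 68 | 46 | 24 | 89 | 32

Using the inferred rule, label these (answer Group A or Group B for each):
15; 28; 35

Group A, Group B, Group A

One predicate separates the groups cleanly: multiple of 5.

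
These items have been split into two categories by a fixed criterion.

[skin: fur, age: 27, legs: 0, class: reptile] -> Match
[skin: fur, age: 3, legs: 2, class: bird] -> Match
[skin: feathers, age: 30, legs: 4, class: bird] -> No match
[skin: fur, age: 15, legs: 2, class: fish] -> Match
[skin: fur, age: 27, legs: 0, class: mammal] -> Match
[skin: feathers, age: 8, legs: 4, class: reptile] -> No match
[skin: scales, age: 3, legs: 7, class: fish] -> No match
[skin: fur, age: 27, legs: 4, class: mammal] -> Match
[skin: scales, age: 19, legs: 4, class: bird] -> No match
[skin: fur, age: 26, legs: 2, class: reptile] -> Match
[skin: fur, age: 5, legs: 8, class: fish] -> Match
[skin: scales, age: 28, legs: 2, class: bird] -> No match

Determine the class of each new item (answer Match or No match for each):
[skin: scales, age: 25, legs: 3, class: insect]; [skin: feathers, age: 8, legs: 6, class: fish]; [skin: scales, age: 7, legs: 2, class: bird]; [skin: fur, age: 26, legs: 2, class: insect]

No match, No match, No match, Match

A rule that fits every label: skin is fur — true of each 'Match' example, false of each 'No match' one.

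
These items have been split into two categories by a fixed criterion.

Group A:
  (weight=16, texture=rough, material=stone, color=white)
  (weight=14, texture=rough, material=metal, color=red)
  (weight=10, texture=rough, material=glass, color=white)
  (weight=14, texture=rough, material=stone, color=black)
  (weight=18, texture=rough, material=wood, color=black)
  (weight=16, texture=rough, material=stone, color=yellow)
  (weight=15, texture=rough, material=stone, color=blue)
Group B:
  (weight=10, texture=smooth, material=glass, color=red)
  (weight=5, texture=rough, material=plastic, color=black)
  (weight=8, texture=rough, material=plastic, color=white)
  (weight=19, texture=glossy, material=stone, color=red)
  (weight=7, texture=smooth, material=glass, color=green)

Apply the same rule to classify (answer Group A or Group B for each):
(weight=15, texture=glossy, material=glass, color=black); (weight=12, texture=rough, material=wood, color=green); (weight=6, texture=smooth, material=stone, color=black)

The classifier is using: texture is rough AND weight ≥ 10.
(weight=15, texture=glossy, material=glass, color=black) → texture is glossy, weight = 15 → Group B.
(weight=12, texture=rough, material=wood, color=green) → texture is rough, weight = 12 → Group A.
(weight=6, texture=smooth, material=stone, color=black) → texture is smooth, weight = 6 → Group B.

Group B, Group A, Group B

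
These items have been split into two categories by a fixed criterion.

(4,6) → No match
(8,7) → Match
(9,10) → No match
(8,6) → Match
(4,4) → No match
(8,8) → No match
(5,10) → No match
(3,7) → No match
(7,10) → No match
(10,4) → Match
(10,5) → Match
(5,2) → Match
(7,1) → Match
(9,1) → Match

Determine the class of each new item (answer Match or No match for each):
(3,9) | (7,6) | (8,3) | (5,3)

No match, Match, Match, Match

All 'Match' examples share one property — first > second — and every 'No match' example lacks it.
(3,9): No match (3 < 9). (7,6): Match (7 > 6). (8,3): Match (8 > 3). (5,3): Match (5 > 3).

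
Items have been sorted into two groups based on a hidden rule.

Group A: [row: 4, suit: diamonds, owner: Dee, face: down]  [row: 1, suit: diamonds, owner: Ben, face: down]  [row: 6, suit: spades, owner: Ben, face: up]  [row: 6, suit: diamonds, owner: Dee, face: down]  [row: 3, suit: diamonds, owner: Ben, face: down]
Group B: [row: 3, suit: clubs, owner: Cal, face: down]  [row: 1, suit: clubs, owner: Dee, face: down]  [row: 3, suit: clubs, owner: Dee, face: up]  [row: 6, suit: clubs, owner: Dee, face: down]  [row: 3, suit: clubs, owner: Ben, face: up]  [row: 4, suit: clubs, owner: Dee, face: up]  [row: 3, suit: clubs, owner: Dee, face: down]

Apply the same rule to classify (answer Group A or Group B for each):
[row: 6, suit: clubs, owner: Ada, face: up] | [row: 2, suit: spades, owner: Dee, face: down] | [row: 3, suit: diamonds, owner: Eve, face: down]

Group B, Group A, Group A

Every 'Group A' example satisfies: suit is not clubs. None of the 'Group B' examples do.
[row: 6, suit: clubs, owner: Ada, face: up] → suit is clubs → Group B. [row: 2, suit: spades, owner: Dee, face: down] → suit is spades → Group A. [row: 3, suit: diamonds, owner: Eve, face: down] → suit is diamonds → Group A.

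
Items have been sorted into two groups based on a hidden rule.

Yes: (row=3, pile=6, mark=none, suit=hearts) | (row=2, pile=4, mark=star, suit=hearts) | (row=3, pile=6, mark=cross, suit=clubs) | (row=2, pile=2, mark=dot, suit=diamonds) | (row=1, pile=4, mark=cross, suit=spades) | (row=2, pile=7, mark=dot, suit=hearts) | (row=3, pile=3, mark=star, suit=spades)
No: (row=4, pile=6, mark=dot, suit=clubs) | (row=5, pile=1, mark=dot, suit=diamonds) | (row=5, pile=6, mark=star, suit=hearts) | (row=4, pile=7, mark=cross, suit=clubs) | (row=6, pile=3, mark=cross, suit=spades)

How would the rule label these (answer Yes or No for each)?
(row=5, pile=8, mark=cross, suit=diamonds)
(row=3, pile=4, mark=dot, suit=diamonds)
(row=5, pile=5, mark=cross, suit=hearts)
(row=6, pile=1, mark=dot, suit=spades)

No, Yes, No, No

All 'Yes' examples share one property — row ≤ 3 — and every 'No' example lacks it.
(row=5, pile=8, mark=cross, suit=diamonds) — row = 5, hence No. (row=3, pile=4, mark=dot, suit=diamonds) — row = 3, hence Yes. (row=5, pile=5, mark=cross, suit=hearts) — row = 5, hence No. (row=6, pile=1, mark=dot, suit=spades) — row = 6, hence No.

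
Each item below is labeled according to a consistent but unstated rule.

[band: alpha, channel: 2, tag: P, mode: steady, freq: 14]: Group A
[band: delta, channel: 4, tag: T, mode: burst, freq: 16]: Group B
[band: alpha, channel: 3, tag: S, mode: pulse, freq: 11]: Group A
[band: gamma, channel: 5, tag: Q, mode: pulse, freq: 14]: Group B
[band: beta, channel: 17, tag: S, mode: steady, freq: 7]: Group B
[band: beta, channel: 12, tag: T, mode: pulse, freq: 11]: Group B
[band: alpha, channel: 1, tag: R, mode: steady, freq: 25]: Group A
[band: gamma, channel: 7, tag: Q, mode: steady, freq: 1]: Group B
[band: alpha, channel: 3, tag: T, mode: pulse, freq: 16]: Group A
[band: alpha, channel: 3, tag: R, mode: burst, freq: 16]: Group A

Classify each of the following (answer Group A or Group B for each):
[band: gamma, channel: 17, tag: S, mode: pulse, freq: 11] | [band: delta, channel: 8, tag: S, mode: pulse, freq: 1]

Group B, Group B

The distinguishing property — band is alpha — holds for all the 'Group A' cases and none of the 'Group B' cases.
[band: gamma, channel: 17, tag: S, mode: pulse, freq: 11] — band is gamma, hence Group B.
[band: delta, channel: 8, tag: S, mode: pulse, freq: 1] — band is delta, hence Group B.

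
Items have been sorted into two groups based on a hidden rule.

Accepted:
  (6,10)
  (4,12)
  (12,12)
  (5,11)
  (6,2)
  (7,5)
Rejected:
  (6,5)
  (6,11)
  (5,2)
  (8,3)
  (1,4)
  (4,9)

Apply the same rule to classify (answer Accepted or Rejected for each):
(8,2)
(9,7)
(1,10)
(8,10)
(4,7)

Comparing the two groups points to one rule — sum is even.

Accepted, Accepted, Rejected, Accepted, Rejected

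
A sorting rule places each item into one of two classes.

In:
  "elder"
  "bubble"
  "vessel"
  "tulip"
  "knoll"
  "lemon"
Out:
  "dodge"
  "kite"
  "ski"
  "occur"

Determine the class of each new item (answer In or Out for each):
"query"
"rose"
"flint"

Out, Out, In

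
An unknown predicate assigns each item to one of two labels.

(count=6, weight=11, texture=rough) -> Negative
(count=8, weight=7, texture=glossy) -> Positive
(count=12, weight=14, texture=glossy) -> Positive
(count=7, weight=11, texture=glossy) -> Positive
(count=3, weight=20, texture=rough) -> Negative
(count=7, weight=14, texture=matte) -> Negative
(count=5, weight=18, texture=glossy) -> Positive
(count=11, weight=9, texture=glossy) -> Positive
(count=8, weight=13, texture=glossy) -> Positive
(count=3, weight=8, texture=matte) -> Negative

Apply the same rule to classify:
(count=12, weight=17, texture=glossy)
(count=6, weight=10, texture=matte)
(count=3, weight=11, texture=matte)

Positive, Negative, Negative

Rule: texture is glossy. This holds for each 'Positive' example and fails for each 'Negative' one.
(count=12, weight=17, texture=glossy): texture is glossy — satisfies this, so Positive. (count=6, weight=10, texture=matte): texture is matte — fails the rule, so Negative. (count=3, weight=11, texture=matte): texture is matte — fails the rule, so Negative.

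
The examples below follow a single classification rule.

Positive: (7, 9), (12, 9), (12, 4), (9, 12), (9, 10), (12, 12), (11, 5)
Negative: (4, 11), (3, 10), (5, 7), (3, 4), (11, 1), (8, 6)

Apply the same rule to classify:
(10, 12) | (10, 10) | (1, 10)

Positive, Positive, Negative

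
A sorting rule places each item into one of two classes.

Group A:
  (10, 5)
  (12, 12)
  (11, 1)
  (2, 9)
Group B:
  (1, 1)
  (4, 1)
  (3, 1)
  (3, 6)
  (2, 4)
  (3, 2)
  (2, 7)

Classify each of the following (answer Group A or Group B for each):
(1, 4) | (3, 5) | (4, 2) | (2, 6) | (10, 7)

Group B, Group B, Group B, Group B, Group A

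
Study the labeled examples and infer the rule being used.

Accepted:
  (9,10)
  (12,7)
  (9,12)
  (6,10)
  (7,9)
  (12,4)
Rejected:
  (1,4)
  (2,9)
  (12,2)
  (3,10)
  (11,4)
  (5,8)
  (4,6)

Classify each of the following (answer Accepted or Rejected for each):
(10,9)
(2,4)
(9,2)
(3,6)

The distinguishing property — sum ≥ 16 — holds for all the 'Accepted' cases and none of the 'Rejected' cases.
(10,9): 10+9 = 19, passes → Accepted.
(2,4): 2+4 = 6, does not pass → Rejected.
(9,2): 9+2 = 11, does not pass → Rejected.
(3,6): 3+6 = 9, does not pass → Rejected.

Accepted, Rejected, Rejected, Rejected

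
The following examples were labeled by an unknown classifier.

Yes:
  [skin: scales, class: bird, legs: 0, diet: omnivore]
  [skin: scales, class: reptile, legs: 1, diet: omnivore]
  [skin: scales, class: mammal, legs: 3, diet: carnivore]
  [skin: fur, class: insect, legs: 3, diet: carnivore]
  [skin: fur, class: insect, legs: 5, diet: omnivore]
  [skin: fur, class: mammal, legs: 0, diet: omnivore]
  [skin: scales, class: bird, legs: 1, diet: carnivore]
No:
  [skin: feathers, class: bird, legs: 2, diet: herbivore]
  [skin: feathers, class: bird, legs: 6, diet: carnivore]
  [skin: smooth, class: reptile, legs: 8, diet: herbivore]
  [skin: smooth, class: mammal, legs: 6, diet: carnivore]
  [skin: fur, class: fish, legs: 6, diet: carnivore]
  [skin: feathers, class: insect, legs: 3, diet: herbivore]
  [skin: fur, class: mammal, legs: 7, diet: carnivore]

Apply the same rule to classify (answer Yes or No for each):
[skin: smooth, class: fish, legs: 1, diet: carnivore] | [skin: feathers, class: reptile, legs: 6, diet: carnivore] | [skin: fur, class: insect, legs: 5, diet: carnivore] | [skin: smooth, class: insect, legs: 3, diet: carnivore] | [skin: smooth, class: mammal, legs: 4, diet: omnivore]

Yes, No, Yes, Yes, Yes

A rule that fits every label: skin is not feathers AND legs ≤ 5 — true of each 'Yes' example, false of each 'No' one.
[skin: smooth, class: fish, legs: 1, diet: carnivore] — skin is smooth, legs = 1, hence Yes.
[skin: feathers, class: reptile, legs: 6, diet: carnivore] — skin is feathers, legs = 6, hence No.
[skin: fur, class: insect, legs: 5, diet: carnivore] — skin is fur, legs = 5, hence Yes.
[skin: smooth, class: insect, legs: 3, diet: carnivore] — skin is smooth, legs = 3, hence Yes.
[skin: smooth, class: mammal, legs: 4, diet: omnivore] — skin is smooth, legs = 4, hence Yes.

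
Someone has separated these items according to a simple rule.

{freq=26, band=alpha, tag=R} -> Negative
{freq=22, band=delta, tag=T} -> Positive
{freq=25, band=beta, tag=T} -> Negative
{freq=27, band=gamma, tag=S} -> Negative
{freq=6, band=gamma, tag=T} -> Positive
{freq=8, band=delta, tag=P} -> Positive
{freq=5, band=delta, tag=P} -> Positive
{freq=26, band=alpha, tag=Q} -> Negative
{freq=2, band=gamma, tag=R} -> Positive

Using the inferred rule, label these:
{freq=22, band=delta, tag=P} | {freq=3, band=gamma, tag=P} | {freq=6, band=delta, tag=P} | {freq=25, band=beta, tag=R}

Positive, Positive, Positive, Negative

Rule: freq ≤ 22. This holds for each 'Positive' example and fails for each 'Negative' one.
{freq=22, band=delta, tag=P} → freq = 22 → Positive.
{freq=3, band=gamma, tag=P} → freq = 3 → Positive.
{freq=6, band=delta, tag=P} → freq = 6 → Positive.
{freq=25, band=beta, tag=R} → freq = 25 → Negative.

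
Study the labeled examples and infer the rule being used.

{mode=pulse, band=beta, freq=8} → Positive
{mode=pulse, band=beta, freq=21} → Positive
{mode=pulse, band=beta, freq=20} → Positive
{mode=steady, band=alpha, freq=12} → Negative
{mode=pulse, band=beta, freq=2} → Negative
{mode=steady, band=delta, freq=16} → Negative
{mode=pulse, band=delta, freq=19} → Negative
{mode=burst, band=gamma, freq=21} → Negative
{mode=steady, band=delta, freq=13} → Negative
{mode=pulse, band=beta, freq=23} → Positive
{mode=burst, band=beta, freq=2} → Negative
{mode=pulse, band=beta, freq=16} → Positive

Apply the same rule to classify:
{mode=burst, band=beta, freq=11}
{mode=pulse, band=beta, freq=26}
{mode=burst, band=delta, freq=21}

Positive, Positive, Negative

One predicate separates the groups cleanly: band is beta AND freq ≥ 8.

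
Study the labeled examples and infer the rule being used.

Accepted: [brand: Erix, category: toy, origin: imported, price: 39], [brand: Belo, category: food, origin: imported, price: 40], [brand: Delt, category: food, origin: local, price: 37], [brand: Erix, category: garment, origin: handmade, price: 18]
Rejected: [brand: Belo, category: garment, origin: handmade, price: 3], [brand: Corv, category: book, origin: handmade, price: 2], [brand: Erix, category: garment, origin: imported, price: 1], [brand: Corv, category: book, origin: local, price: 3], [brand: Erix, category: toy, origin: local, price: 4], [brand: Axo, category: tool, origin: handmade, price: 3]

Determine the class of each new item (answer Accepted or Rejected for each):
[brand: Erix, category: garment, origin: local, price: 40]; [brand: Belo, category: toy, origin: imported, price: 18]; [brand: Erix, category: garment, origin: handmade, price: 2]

The common property of the 'Accepted' items is: price ≥ 18. No 'Rejected' item has it.
Accepted: [brand: Erix, category: garment, origin: local, price: 40], since price = 40.
Accepted: [brand: Belo, category: toy, origin: imported, price: 18], since price = 18.
Rejected: [brand: Erix, category: garment, origin: handmade, price: 2], since price = 2.

Accepted, Accepted, Rejected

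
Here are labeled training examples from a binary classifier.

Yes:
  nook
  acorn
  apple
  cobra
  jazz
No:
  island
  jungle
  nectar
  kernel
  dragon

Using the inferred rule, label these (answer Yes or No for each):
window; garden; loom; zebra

A rule that fits every label: length ≤ 5 — true of each 'Yes' example, false of each 'No' one.

No, No, Yes, Yes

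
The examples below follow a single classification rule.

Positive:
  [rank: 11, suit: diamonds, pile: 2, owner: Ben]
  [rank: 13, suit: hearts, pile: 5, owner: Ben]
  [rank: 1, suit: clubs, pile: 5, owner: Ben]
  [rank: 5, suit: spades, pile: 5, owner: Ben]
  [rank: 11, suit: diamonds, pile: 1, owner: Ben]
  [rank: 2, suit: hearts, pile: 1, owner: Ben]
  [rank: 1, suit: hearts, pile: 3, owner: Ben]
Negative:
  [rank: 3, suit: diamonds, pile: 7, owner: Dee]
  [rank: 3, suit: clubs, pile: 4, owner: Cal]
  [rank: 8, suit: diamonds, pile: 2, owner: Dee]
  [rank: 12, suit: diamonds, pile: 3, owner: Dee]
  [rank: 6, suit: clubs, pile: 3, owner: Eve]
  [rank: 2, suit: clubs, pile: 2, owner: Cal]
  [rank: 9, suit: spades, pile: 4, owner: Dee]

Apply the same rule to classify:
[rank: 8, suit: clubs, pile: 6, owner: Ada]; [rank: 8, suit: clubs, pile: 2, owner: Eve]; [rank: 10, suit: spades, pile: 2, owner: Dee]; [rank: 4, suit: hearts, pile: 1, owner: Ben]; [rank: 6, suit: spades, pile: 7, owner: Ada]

A rule that fits every label: owner is Ben — true of each 'Positive' example, false of each 'Negative' one.
[rank: 8, suit: clubs, pile: 6, owner: Ada]: owner is Ada — fails this test, so Negative.
[rank: 8, suit: clubs, pile: 2, owner: Eve]: owner is Eve — fails this test, so Negative.
[rank: 10, suit: spades, pile: 2, owner: Dee]: owner is Dee — fails this test, so Negative.
[rank: 4, suit: hearts, pile: 1, owner: Ben]: owner is Ben — fits, so Positive.
[rank: 6, suit: spades, pile: 7, owner: Ada]: owner is Ada — fails this test, so Negative.

Negative, Negative, Negative, Positive, Negative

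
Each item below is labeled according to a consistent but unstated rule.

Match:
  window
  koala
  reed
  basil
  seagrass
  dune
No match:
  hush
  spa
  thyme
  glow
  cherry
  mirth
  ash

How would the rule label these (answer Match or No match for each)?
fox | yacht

The rule appears to be: has ≥ 2 vowels.
fox: 1 vowel, fails this test → No match.
yacht: 1 vowel, fails this test → No match.

No match, No match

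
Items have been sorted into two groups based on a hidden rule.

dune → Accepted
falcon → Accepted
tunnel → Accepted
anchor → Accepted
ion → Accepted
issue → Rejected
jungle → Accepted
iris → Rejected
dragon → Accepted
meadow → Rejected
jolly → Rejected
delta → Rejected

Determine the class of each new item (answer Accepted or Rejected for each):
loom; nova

Rejected, Accepted

Every 'Accepted' example satisfies: contains 'n'. None of the 'Rejected' examples do.
loom: no 'n', does not pass → Rejected.
nova: has 'n', passes → Accepted.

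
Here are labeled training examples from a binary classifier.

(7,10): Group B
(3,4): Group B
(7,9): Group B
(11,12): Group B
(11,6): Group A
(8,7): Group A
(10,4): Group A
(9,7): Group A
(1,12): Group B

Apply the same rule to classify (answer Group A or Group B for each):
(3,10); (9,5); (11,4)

All 'Group A' examples share one property — first > second — and every 'Group B' example lacks it.

Group B, Group A, Group A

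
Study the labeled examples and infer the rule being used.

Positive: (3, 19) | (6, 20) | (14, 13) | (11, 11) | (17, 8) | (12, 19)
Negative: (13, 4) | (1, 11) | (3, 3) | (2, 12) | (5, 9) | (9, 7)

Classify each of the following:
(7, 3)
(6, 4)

Negative, Negative

The distinguishing property — sum ≥ 22 — holds for all the 'Positive' cases and none of the 'Negative' cases.
Negative: (7, 3), since 7+3 = 10. Negative: (6, 4), since 6+4 = 10.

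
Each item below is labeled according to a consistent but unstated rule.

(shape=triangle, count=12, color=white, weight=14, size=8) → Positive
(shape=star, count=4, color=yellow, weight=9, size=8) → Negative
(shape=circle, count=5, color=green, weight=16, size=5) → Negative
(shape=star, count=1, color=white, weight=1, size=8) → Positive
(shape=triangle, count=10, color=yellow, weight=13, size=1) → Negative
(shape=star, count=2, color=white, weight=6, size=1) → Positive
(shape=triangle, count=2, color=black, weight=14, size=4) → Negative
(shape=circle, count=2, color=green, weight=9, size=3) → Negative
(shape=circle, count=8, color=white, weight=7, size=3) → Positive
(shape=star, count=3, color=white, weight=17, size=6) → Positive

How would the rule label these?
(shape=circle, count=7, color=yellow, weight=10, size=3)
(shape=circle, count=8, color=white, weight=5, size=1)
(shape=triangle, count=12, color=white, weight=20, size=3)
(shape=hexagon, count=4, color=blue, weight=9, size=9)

Negative, Positive, Positive, Negative

Looking at the examples, the only property every 'Positive' case has and every 'Negative' case lacks is: color is white.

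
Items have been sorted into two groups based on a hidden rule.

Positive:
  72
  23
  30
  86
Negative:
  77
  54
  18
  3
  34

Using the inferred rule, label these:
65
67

Every 'Positive' example satisfies: ≡ 2 (mod 7). None of the 'Negative' examples do.
65: 65 mod 7 = 2, checks out → Positive. 67: 67 mod 7 = 4, fails the rule → Negative.

Positive, Negative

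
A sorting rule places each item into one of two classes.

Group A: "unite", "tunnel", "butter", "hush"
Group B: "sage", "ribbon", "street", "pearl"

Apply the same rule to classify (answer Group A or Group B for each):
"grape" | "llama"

One predicate separates the groups cleanly: contains 'u'.

Group B, Group B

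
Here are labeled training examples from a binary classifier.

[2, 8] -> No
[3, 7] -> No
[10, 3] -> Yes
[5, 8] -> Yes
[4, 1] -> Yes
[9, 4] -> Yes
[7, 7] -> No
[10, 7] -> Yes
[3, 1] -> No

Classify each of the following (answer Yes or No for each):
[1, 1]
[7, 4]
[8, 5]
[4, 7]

No, Yes, Yes, Yes

A rule that fits every label: sum is odd — true of each 'Yes' example, false of each 'No' one.
[1, 1]: No (1+1 = 2). [7, 4]: Yes (7+4 = 11). [8, 5]: Yes (8+5 = 13). [4, 7]: Yes (4+7 = 11).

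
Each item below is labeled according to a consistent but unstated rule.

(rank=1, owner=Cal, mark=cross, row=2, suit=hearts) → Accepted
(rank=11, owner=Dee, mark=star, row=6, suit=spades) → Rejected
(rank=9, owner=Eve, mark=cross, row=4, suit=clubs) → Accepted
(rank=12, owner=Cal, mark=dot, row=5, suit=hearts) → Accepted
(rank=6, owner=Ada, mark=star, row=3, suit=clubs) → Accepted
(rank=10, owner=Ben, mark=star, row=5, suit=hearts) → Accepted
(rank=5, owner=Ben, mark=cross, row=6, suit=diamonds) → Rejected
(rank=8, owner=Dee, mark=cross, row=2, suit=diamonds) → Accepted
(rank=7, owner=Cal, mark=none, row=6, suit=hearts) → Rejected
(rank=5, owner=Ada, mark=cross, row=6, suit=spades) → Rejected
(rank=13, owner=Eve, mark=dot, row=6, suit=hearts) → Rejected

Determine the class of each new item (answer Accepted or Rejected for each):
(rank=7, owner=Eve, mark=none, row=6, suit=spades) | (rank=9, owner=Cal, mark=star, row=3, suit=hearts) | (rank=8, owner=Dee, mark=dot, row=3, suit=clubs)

The common property of the 'Accepted' items is: row ≤ 5. No 'Rejected' item has it.
(rank=7, owner=Eve, mark=none, row=6, suit=spades): row = 6 — does not satisfy this, so Rejected.
(rank=9, owner=Cal, mark=star, row=3, suit=hearts): row = 3 — meets the rule, so Accepted.
(rank=8, owner=Dee, mark=dot, row=3, suit=clubs): row = 3 — meets the rule, so Accepted.

Rejected, Accepted, Accepted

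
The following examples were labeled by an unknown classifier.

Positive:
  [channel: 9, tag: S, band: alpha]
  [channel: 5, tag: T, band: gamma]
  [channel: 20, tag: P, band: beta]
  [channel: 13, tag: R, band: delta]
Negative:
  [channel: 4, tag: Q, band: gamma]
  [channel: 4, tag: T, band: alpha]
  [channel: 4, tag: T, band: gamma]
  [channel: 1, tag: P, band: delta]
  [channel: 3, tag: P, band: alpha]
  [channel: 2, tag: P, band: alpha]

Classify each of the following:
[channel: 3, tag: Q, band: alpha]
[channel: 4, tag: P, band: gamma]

Negative, Negative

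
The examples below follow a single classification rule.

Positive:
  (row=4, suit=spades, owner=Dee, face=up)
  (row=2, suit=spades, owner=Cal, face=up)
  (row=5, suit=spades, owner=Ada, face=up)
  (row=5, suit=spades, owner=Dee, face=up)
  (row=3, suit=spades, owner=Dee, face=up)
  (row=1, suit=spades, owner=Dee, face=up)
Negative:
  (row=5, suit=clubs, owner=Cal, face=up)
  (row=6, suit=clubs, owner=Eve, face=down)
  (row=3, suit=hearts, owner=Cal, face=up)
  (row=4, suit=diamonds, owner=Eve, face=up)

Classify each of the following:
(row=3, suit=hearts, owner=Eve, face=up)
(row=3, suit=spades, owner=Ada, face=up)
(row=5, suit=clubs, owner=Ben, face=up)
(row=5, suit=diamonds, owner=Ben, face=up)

Negative, Positive, Negative, Negative

One predicate separates the groups cleanly: suit is spades.
Negative: (row=3, suit=hearts, owner=Eve, face=up), since suit is hearts. Positive: (row=3, suit=spades, owner=Ada, face=up), since suit is spades. Negative: (row=5, suit=clubs, owner=Ben, face=up), since suit is clubs. Negative: (row=5, suit=diamonds, owner=Ben, face=up), since suit is diamonds.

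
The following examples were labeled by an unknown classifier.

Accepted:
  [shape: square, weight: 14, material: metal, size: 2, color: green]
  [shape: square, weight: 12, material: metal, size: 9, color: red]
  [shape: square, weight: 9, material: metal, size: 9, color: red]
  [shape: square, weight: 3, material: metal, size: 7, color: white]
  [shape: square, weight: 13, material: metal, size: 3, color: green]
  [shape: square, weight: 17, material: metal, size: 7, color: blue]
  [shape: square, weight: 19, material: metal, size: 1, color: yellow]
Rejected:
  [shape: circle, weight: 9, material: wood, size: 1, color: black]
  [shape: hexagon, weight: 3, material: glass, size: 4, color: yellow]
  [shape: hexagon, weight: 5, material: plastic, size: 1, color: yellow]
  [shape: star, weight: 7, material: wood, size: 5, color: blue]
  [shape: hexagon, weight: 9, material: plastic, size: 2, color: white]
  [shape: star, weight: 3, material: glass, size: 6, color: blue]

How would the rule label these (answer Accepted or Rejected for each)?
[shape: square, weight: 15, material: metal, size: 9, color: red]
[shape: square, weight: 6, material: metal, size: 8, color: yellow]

All 'Accepted' examples share one property — shape is square — and every 'Rejected' example lacks it.
[shape: square, weight: 15, material: metal, size: 9, color: red]: shape is square — matches, so Accepted.
[shape: square, weight: 6, material: metal, size: 8, color: yellow]: shape is square — matches, so Accepted.

Accepted, Accepted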